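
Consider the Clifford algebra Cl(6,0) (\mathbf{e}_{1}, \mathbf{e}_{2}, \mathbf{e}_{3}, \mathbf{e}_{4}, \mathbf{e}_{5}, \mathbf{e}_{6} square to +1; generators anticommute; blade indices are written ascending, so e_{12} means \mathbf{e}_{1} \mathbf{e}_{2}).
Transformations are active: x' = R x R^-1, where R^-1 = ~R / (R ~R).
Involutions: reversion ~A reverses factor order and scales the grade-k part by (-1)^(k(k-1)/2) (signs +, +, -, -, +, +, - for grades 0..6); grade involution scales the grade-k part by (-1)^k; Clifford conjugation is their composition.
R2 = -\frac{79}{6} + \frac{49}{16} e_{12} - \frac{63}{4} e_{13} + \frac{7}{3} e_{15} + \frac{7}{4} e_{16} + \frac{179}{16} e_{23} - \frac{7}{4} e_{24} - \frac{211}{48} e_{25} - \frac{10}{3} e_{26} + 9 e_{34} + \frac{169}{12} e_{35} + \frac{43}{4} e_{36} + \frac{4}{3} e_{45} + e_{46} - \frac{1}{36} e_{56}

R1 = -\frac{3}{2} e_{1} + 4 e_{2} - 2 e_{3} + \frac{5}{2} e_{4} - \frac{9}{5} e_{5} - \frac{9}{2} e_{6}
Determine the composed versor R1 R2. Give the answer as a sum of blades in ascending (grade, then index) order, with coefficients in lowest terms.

Distribute over the terms of R1 (each basis-blade product reordered to ascending indices, repeated generators contracted through their squares):
(-\frac{3}{2} e_{1}) R2 = \frac{79}{4} e_{1} - \frac{147}{32} e_{2} + \frac{189}{8} e_{3} - \frac{7}{2} e_{5} - \frac{21}{8} e_{6} - \frac{537}{32} e_{123} + \frac{21}{8} e_{124} + \frac{211}{32} e_{125} + 5 e_{126} - \frac{27}{2} e_{134} - \frac{169}{8} e_{135} - \frac{129}{8} e_{136} - 2 e_{145} - \frac{3}{2} e_{146} + \frac{1}{24} e_{156}
(4 e_{2}) R2 = -\frac{49}{4} e_{1} - \frac{158}{3} e_{2} + \frac{179}{4} e_{3} - 7 e_{4} - \frac{211}{12} e_{5} - \frac{40}{3} e_{6} + 63 e_{123} - \frac{28}{3} e_{125} - 7 e_{126} + 36 e_{234} + \frac{169}{3} e_{235} + 43 e_{236} + \frac{16}{3} e_{245} + 4 e_{246} - \frac{1}{9} e_{256}
(-2 e_{3}) R2 = -\frac{63}{2} e_{1} + \frac{179}{8} e_{2} + \frac{79}{3} e_{3} - 18 e_{4} - \frac{169}{6} e_{5} - \frac{43}{2} e_{6} - \frac{49}{8} e_{123} + \frac{14}{3} e_{135} + \frac{7}{2} e_{136} - \frac{7}{2} e_{234} - \frac{211}{24} e_{235} - \frac{20}{3} e_{236} - \frac{8}{3} e_{345} - 2 e_{346} + \frac{1}{18} e_{356}
(\frac{5}{2} e_{4}) R2 = \frac{35}{8} e_{2} - \frac{45}{2} e_{3} - \frac{395}{12} e_{4} + \frac{10}{3} e_{5} + \frac{5}{2} e_{6} + \frac{245}{32} e_{124} - \frac{315}{8} e_{134} - \frac{35}{6} e_{145} - \frac{35}{8} e_{146} + \frac{895}{32} e_{234} + \frac{1055}{96} e_{245} + \frac{25}{3} e_{246} - \frac{845}{24} e_{345} - \frac{215}{8} e_{346} - \frac{5}{72} e_{456}
(-\frac{9}{5} e_{5}) R2 = \frac{21}{5} e_{1} - \frac{633}{80} e_{2} + \frac{507}{20} e_{3} + \frac{12}{5} e_{4} + \frac{237}{10} e_{5} + \frac{1}{20} e_{6} - \frac{441}{80} e_{125} + \frac{567}{20} e_{135} + \frac{63}{20} e_{156} - \frac{1611}{80} e_{235} + \frac{63}{20} e_{245} - 6 e_{256} - \frac{81}{5} e_{345} + \frac{387}{20} e_{356} + \frac{9}{5} e_{456}
(-\frac{9}{2} e_{6}) R2 = \frac{63}{8} e_{1} - 15 e_{2} + \frac{387}{8} e_{3} + \frac{9}{2} e_{4} - \frac{1}{8} e_{5} + \frac{237}{4} e_{6} - \frac{441}{32} e_{126} + \frac{567}{8} e_{136} - \frac{21}{2} e_{156} - \frac{1611}{32} e_{236} + \frac{63}{8} e_{246} + \frac{633}{32} e_{256} - \frac{81}{2} e_{346} - \frac{507}{8} e_{356} - 6 e_{456}
Summing the partial products and collecting blades:
Answer: -\frac{477}{40} e_{1} - \frac{25643}{480} e_{2} + \frac{2189}{15} e_{3} - \frac{3061}{60} e_{4} - \frac{2681}{120} e_{5} + \frac{2921}{120} e_{6} + \frac{1283}{32} e_{123} + \frac{329}{32} e_{124} - \frac{3961}{480} e_{125} - \frac{505}{32} e_{126} - \frac{423}{8} e_{134} + \frac{1427}{120} e_{135} + \frac{233}{4} e_{136} - \frac{47}{6} e_{145} - \frac{47}{8} e_{146} - \frac{877}{120} e_{156} + \frac{1935}{32} e_{234} + \frac{6577}{240} e_{235} - \frac{1345}{96} e_{236} + \frac{9347}{480} e_{245} + \frac{485}{24} e_{246} + \frac{3937}{288} e_{256} - \frac{2163}{40} e_{345} - \frac{555}{8} e_{346} - \frac{15829}{360} e_{356} - \frac{1537}{360} e_{456}


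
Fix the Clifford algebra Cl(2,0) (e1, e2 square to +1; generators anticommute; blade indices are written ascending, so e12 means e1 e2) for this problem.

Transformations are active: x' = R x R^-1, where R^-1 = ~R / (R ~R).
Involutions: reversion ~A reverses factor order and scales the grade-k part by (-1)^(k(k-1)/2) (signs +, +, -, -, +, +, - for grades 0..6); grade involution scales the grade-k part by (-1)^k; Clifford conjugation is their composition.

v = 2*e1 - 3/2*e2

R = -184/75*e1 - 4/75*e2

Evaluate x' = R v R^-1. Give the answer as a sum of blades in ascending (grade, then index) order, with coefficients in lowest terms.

~R = -184/75*e1 - 4/75*e2, and R ~R = 33872/5625, so R^-1 = ~R / (33872/5625).
R v = -362/75 + 284/75*e12
Answer: 4092/2117*e1 + 6713/4234*e2


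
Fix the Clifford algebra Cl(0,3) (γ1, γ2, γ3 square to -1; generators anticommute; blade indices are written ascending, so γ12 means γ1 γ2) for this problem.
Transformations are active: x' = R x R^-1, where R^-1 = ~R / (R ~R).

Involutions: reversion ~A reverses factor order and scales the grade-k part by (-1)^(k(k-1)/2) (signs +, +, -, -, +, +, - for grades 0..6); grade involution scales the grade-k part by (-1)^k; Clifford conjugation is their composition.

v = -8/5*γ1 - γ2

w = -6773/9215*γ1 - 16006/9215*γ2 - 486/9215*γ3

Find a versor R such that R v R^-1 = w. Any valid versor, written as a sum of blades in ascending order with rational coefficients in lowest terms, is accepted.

R = v + w = -21517/9215*γ1 - 25221/9215*γ2 - 486/9215*γ3 works: the equal norms (-89/25) guarantee its sandwich swaps v into w.
Answer: -21517/9215*γ1 - 25221/9215*γ2 - 486/9215*γ3


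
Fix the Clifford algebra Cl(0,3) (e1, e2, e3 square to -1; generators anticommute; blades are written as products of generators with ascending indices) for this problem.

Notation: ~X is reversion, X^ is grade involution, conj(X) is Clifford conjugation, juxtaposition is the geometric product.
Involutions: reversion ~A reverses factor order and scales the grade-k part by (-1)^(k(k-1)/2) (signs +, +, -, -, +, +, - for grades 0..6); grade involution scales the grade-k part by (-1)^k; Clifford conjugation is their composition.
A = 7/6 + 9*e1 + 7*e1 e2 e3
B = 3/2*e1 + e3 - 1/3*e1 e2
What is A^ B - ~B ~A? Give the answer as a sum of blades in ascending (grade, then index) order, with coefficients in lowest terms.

first term: 27/2 + 7/4*e1 - 3*e2 - 7/6*e3 + 119/18*e1 e2 - 9*e1 e3 + 21/2*e2 e3
second term: -27/2 + 7/4*e1 + 3*e2 + 7/2*e3 + 133/18*e1 e2 - 9*e1 e3 + 21/2*e2 e3
Answer: 27 - 6*e2 - 14/3*e3 - 7/9*e1 e2


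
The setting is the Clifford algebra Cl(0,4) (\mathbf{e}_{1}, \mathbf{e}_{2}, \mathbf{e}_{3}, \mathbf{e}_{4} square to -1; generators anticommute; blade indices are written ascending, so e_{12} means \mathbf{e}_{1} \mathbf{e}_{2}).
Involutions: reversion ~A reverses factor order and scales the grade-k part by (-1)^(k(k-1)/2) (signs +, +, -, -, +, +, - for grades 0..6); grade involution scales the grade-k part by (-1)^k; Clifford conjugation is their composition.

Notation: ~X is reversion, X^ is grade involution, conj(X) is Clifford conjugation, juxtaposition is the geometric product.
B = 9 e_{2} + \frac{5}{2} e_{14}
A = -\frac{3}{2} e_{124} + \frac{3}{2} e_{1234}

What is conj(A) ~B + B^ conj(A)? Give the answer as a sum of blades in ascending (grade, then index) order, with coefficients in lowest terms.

first term: \frac{15}{4} e_{2} - \frac{27}{2} e_{14} + \frac{15}{4} e_{23} - \frac{27}{2} e_{134}
second term: -\frac{15}{4} e_{2} + \frac{27}{2} e_{14} - \frac{15}{4} e_{23} - \frac{27}{2} e_{134}
Answer: -27 e_{134}


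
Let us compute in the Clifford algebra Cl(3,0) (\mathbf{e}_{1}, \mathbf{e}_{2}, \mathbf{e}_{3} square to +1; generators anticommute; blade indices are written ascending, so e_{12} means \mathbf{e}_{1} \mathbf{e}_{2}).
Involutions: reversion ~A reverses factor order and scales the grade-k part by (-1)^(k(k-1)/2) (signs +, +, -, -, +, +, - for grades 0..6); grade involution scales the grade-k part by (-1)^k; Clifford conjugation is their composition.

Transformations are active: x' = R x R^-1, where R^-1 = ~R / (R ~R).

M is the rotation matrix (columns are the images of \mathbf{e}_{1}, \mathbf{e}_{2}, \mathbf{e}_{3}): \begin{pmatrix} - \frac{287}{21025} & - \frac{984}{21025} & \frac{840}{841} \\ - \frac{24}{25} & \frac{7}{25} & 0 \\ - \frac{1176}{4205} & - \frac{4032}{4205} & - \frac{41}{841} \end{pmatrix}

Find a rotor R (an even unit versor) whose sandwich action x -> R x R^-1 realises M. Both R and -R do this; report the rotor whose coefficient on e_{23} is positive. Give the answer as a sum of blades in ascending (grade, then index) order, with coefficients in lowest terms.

Method: write R = a + b12*e_{12} + b13*e_{13} + b23*e_{23} with a^2 + b12^2 + b13^2 + b23^2 = 1 (so R^-1 = ~R). Expanding the columns R e_j ~R gives tr M = 4a^2 - 1 and, from the antisymmetric part, M21 - M12 = -4a*b12, M13 - M31 = 4a*b13, M32 - M23 = -4a*b23.
Here tr M = \frac{183}{841}, so a^2 = (1 + tr M)/4 = \frac{256}{841} and a = ±\frac{16}{29}. Taking a = \frac{16}{29}: M21 - M12 = -\frac{768}{841}, M13 - M31 = \frac{5376}{4205}, M32 - M23 = -\frac{4032}{4205}, giving b12 = \frac{12}{29}, b13 = \frac{84}{145}, b23 = \frac{63}{145}, i.e. R = \frac{16}{29} + \frac{12}{29} e_{12} + \frac{84}{145} e_{13} + \frac{63}{145} e_{23}.
Its e_{23} coefficient is already positive.
Answer: \frac{16}{29} + \frac{12}{29} e_{12} + \frac{84}{145} e_{13} + \frac{63}{145} e_{23}. Sheet selection: the two-to-one cover makes ±R indistinguishable at the matrix level (trace \frac{183}{841}), so uniqueness comes from the required sign on e_{23}.


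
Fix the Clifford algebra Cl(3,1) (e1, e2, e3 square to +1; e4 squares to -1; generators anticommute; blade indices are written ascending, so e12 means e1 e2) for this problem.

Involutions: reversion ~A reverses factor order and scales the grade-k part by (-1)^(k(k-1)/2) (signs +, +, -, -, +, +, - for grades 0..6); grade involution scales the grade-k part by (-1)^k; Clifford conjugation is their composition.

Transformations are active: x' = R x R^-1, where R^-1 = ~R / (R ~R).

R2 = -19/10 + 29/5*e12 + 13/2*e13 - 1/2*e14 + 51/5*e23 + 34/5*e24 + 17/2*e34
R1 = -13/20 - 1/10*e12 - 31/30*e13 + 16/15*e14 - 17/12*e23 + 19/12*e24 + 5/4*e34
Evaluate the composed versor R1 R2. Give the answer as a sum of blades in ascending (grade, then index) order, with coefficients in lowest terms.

Distribute over the grade parts of R1 (each basis-blade product reordered to ascending indices, repeated generators contracted through their squares):
<R1>_0 (= -13/20) R2 = 247/200 - 377/100*e12 - 169/40*e13 + 13/40*e14 - 663/100*e23 - 221/50*e24 - 221/40*e34
<R1>_2 (= -1/10*e12 - 31/30*e13 + 16/15*e14 - 17/12*e23 + 19/12*e24 + 5/4*e34) R2 = 8521/200 + 287/30*e12 + 11311/600*e13 - 17279/600*e14 + 173/75*e23 - 6499/300*e24 + 1193/40*e34 + 4417/300*e1234
Summing the partial products and collecting blades:
Answer: 1096/25 + 1739/300*e12 + 1097/75*e13 - 4271/150*e14 - 1297/300*e23 - 313/12*e24 + 243/10*e34 + 4417/300*e1234


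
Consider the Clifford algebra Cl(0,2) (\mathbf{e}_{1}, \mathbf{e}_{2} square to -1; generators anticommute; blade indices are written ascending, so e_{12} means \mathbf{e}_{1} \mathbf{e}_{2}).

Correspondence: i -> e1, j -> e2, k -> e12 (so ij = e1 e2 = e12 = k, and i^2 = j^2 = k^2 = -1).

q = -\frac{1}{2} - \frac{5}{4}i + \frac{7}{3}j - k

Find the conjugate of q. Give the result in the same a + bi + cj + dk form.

In blades: q = -\frac{1}{2} - \frac{5}{4} e_{1} + \frac{7}{3} e_{2} - e_{12}.
Conjugation here is Clifford conjugation: the scalar is fixed and the grade-1 and grade-2 blades all flip sign, giving -\frac{1}{2} + \frac{5}{4} e_{1} - \frac{7}{3} e_{2} + e_{12}; translating back:
Answer: -\frac{1}{2} + \frac{5}{4}i - \frac{7}{3}j + k


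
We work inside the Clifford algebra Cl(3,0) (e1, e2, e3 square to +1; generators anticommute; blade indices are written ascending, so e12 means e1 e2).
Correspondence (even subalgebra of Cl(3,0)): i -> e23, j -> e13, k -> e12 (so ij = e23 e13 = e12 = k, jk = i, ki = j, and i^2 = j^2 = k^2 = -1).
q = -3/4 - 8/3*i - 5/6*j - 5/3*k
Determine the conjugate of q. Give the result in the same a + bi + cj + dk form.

In blades: q = -3/4 - 5/3*e12 - 5/6*e13 - 8/3*e23.
Quaternion conjugation is reversion on the even subalgebra: the scalar is fixed and every grade-2 blade flips sign, giving -3/4 + 5/3*e12 + 5/6*e13 + 8/3*e23; translating back:
Answer: -3/4 + 8/3*i + 5/6*j + 5/3*k


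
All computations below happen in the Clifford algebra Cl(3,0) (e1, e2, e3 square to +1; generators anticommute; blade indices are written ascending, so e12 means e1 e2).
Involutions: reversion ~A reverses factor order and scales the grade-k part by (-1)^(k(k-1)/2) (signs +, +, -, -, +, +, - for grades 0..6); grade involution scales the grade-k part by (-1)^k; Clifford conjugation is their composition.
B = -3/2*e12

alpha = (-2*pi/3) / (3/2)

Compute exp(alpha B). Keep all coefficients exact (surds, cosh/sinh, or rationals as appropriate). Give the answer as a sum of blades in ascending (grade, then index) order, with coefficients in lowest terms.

B^2 = (-3/2)^2*(e12)^2 = 9/4*(-1) = -9/4 (a basis 2-blade squares to minus the product of its generators' squares).
B^2 = -9/4 — since the square is negative, the closed form is circular: l = 3/2, alpha*l = -2*pi/3, so exp(alpha B) = cos(-2*pi/3) + (sin(-2*pi/3)/(3/2))*B = -1/2 + (-sqrt(3)/3)*B.
Answer: -1/2 + sqrt(3)/2*e12


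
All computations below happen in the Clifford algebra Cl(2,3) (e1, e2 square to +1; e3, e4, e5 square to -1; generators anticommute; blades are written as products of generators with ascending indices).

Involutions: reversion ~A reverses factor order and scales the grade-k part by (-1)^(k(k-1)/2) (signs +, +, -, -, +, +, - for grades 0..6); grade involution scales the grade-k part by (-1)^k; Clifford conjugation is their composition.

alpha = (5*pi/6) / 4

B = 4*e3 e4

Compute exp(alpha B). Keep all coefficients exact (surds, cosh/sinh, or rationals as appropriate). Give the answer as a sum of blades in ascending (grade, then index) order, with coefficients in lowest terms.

B^2 = (4)^2*(e3 e4)^2 = 16*(-1) = -16 (a basis 2-blade squares to minus the product of its generators' squares).
B^2 = -16 — B^2 < 0, so the exponential closes trigonometrically: l = 4, alpha*l = 5*pi/6, so exp(alpha B) = cos(5*pi/6) + (sin(5*pi/6)/4)*B = -sqrt(3)/2 + (1/8)*B.
Answer: -sqrt(3)/2 + 1/2*e3 e4


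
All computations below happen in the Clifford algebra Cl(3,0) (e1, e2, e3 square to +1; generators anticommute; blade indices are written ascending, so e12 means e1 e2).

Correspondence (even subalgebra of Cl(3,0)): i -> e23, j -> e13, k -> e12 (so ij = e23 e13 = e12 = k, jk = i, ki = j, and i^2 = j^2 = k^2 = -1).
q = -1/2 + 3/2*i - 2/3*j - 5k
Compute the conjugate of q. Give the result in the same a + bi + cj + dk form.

In blades: q = -1/2 - 5*e12 - 2/3*e13 + 3/2*e23.
Quaternion conjugation is reversion on the even subalgebra: the scalar is fixed and every grade-2 blade flips sign, giving -1/2 + 5*e12 + 2/3*e13 - 3/2*e23; translating back:
Answer: -1/2 - 3/2*i + 2/3*j + 5k


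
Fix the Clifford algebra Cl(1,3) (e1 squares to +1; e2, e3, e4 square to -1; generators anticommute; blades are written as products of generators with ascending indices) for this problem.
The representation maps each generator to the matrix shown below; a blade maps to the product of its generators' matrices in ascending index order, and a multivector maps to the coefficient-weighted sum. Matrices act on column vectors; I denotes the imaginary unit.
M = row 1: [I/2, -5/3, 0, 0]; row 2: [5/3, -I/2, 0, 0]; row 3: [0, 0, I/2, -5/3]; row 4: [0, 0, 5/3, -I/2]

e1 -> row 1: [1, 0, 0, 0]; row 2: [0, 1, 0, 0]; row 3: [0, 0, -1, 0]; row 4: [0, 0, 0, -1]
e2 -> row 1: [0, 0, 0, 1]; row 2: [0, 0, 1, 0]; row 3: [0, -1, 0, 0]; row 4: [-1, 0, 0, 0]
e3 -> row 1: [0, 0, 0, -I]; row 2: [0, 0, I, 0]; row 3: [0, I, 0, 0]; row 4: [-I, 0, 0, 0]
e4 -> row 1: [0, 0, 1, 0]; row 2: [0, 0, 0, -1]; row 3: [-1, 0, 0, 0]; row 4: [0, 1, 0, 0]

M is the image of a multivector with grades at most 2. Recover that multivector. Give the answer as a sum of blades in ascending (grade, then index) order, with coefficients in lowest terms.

Method: the blade images are trace-orthogonal — tr(rho(e_A) rho(e_B)^-1) = 4 if A = B and 0 otherwise — and rho(e_A)^-1 = (e_A)^2 * rho(e_A) with (e_A)^2 = +1 or -1, so the coefficient of e_A in the preimage is (e_A)^2 * tr(M rho(e_A))/4.
Nonzero projections over blades of grade <= 2: e2 e3: (e2 e3)^2 = -1, tr(M rho(e2 e3)) = 2, coefficient -1/2; e2 e4: (e2 e4)^2 = -1, tr(M rho(e2 e4)) = 20/3, coefficient -5/3. Every other blade of grade <= 2 projects to 0.
Answer: -1/2*e2 e3 - 5/3*e2 e4


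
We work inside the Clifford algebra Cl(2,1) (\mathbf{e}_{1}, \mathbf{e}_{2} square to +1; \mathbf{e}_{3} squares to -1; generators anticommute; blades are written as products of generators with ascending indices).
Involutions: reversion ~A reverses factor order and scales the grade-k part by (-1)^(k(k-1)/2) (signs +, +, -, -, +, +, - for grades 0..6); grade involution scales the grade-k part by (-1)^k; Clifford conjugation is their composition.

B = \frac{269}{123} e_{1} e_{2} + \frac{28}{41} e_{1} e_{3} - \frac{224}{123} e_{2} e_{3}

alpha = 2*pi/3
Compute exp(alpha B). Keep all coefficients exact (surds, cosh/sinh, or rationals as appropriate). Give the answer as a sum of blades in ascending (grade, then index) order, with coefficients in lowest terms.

B^2 term by term: the squares give (\frac{269}{123})^2*(e_{1} e_{2})^2 + (\frac{28}{41})^2*(e_{1} e_{3})^2 + (-\frac{224}{123})^2*(e_{2} e_{3})^2 = \frac{72361}{15129}*(-1) + \frac{784}{1681}*(+1) + \frac{50176}{15129}*(+1) = -1 (each basis 2-blade squares to minus the product of its generators' squares); cross terms between blades sharing an index anticommute and cancel. So B^2 = -1.
B^2 = -1 — the negative square puts this in the circular regime; l = 1, alpha*l = \frac{2 \pi}{3}, so exp(alpha B) = cos(\frac{2 \pi}{3}) + (sin(\frac{2 \pi}{3})/1)*B = - \frac{1}{2} + (\frac{\sqrt{3}}{2})*B.
Answer: - \frac{1}{2} + \frac{269 \sqrt{3}}{246} e_{1} e_{2} + \frac{14 \sqrt{3}}{41} e_{1} e_{3} - \frac{112 \sqrt{3}}{123} e_{2} e_{3}


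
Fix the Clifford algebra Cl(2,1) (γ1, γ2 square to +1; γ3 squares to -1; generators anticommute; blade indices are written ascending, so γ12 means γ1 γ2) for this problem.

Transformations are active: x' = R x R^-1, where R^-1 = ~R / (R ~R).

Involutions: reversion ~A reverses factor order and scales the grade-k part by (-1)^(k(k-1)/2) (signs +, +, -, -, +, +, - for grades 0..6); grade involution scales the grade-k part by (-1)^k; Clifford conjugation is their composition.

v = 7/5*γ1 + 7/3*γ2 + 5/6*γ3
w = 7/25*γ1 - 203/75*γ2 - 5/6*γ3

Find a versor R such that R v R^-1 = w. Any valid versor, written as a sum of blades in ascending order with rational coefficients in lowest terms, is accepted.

Reasoning: v^2 = w^2 = 671/100 since conjugation preserves the quadratic form; R = v + w = 42/25*γ1 - 28/75*γ2 is then valid when invertible, keeping its own part and reversing (v - w)/2.
Answer: 42/25*γ1 - 28/75*γ2


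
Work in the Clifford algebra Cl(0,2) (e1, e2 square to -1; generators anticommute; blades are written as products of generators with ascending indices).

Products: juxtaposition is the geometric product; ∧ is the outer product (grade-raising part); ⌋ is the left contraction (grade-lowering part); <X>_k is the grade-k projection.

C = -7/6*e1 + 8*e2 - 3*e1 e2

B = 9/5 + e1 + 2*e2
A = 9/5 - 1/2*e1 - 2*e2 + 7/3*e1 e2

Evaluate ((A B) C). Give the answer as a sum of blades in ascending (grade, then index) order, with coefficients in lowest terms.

step 1: 387/50 - 113/30*e1 + 7/3*e2 + 26/5*e1 e2
step 2: -1343/180 - 5763/100*e1 + 6683/150*e2 - 11392/225*e1 e2
Answer: -1343/180 - 5763/100*e1 + 6683/150*e2 - 11392/225*e1 e2


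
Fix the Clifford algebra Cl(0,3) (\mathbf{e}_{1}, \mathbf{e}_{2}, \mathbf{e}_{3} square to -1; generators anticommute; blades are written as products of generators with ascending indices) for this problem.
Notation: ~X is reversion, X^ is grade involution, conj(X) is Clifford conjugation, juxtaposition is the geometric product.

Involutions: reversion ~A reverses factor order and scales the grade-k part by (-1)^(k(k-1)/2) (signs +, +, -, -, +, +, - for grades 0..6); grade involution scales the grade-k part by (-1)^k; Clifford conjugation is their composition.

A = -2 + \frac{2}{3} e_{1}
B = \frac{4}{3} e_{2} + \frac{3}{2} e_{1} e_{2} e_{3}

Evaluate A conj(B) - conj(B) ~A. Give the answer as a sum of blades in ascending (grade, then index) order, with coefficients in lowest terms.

first term: \frac{8}{3} e_{2} - \frac{8}{9} e_{1} e_{2} - e_{2} e_{3} - 3 e_{1} e_{2} e_{3}
second term: \frac{8}{3} e_{2} + \frac{8}{9} e_{1} e_{2} - e_{2} e_{3} - 3 e_{1} e_{2} e_{3}
Answer: -\frac{16}{9} e_{1} e_{2}


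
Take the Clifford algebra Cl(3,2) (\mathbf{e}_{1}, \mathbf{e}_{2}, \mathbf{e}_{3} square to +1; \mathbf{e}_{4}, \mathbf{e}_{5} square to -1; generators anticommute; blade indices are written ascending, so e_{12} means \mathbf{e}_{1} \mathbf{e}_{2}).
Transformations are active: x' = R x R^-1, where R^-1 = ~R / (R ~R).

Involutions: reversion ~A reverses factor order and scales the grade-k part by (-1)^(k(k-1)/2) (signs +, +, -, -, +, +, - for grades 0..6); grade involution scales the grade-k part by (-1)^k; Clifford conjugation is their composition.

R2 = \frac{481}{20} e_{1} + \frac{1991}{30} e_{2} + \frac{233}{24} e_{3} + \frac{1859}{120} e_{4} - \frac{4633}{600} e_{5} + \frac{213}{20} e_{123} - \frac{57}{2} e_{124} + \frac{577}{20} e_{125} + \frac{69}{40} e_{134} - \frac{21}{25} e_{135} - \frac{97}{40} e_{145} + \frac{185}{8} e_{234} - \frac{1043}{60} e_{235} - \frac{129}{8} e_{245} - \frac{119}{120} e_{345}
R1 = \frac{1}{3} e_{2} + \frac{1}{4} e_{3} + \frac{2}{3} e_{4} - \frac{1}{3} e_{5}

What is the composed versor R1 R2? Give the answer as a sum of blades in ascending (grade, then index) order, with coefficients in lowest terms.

Distribute over the terms of R1 (each basis-blade product reordered to ascending indices, repeated generators contracted through their squares):
(\frac{1}{3} e_{2}) R2 = \frac{1991}{90} - \frac{481}{60} e_{12} - \frac{71}{20} e_{13} + \frac{19}{2} e_{14} - \frac{577}{60} e_{15} + \frac{233}{72} e_{23} + \frac{1859}{360} e_{24} - \frac{4633}{1800} e_{25} + \frac{185}{24} e_{34} - \frac{1043}{180} e_{35} - \frac{43}{8} e_{45} - \frac{23}{40} e_{1234} + \frac{7}{25} e_{1235} + \frac{97}{120} e_{1245} - \frac{119}{360} e_{2345}
(\frac{1}{4} e_{3}) R2 = \frac{233}{96} + \frac{213}{80} e_{12} - \frac{481}{80} e_{13} - \frac{69}{160} e_{14} + \frac{21}{100} e_{15} - \frac{1991}{120} e_{23} - \frac{185}{32} e_{24} + \frac{1043}{240} e_{25} + \frac{1859}{480} e_{34} - \frac{4633}{2400} e_{35} - \frac{119}{480} e_{45} - \frac{57}{8} e_{1234} + \frac{577}{80} e_{1235} + \frac{97}{160} e_{1345} + \frac{129}{32} e_{2345}
(\frac{2}{3} e_{4}) R2 = -\frac{1859}{180} + 19 e_{12} - \frac{23}{20} e_{13} - \frac{481}{30} e_{14} - \frac{97}{60} e_{15} - \frac{185}{12} e_{23} - \frac{1991}{45} e_{24} - \frac{43}{4} e_{25} - \frac{233}{36} e_{34} - \frac{119}{180} e_{35} - \frac{4633}{900} e_{45} - \frac{71}{10} e_{1234} + \frac{577}{30} e_{1245} - \frac{14}{25} e_{1345} - \frac{1043}{90} e_{2345}
(-\frac{1}{3} e_{5}) R2 = -\frac{4633}{1800} + \frac{577}{60} e_{12} - \frac{7}{25} e_{13} - \frac{97}{120} e_{14} + \frac{481}{60} e_{15} - \frac{1043}{180} e_{23} - \frac{43}{8} e_{24} + \frac{1991}{90} e_{25} - \frac{119}{360} e_{34} + \frac{233}{72} e_{35} + \frac{1859}{360} e_{45} + \frac{71}{20} e_{1235} - \frac{19}{2} e_{1245} + \frac{23}{40} e_{1345} + \frac{185}{24} e_{2345}
Summing the partial products and collecting blades:
Answer: \frac{83863}{7200} + \frac{1861}{80} e_{12} - \frac{4397}{400} e_{13} - \frac{3731}{480} e_{14} - \frac{451}{150} e_{15} - \frac{1037}{30} e_{23} - \frac{72341}{1440} e_{24} + \frac{15773}{1200} e_{25} + \frac{6881}{1440} e_{34} - \frac{37079}{7200} e_{35} - \frac{40369}{7200} e_{45} - \frac{74}{5} e_{1234} + \frac{4417}{400} e_{1235} + \frac{253}{24} e_{1245} + \frac{497}{800} e_{1345} - \frac{259}{1440} e_{2345}


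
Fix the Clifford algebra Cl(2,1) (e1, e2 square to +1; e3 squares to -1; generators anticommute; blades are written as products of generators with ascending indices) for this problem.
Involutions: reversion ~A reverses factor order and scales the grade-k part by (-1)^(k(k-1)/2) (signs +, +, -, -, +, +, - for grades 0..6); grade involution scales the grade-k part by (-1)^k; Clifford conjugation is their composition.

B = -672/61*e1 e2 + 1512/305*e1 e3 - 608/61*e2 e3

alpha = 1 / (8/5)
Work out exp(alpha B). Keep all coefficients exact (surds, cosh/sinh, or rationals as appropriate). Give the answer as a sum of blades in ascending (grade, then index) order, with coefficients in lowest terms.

B^2 term by term: the squares give (-672/61)^2*(e1 e2)^2 + (1512/305)^2*(e1 e3)^2 + (-608/61)^2*(e2 e3)^2 = 451584/3721*(-1) + 2286144/93025*(+1) + 369664/3721*(+1) = 64/25 (each basis 2-blade squares to minus the product of its generators' squares); cross terms between blades sharing an index anticommute and cancel. So B^2 = 64/25.
B^2 = 64/25 — since the square is positive, the closed form is hyperbolic: l = 8/5, alpha*l = 1, so exp(alpha B) = cosh(1) + (sinh(1)/(8/5))*B = cosh(1) + (5*sinh(1)/8)*B.
Answer: cosh(1) - 420*sinh(1)/61*e1 e2 + 189*sinh(1)/61*e1 e3 - 380*sinh(1)/61*e2 e3


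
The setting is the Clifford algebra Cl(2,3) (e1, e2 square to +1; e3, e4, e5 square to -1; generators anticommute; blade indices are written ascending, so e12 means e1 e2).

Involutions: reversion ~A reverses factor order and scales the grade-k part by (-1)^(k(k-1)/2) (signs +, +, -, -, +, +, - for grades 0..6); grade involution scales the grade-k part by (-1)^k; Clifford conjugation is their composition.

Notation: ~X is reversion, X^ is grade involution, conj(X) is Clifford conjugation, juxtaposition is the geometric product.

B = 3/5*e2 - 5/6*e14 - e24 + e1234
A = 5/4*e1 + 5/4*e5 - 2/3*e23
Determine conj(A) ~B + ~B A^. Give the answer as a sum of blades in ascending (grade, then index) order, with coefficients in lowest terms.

first term: -2/5*e3 - 25/24*e4 - 3/4*e12 + 2/3*e14 + 3/4*e25 - 2/3*e34 - 5/4*e124 - 25/24*e145 - 5/4*e234 - 5/4*e245 + 5/9*e1234 - 5/4*e12345
second term: -2/5*e3 + 25/24*e4 + 3/4*e12 - 2/3*e14 - 3/4*e25 - 2/3*e34 - 5/4*e124 - 25/24*e145 + 5/4*e234 - 5/4*e245 - 5/9*e1234 - 5/4*e12345
Answer: -4/5*e3 - 4/3*e34 - 5/2*e124 - 25/12*e145 - 5/2*e245 - 5/2*e12345


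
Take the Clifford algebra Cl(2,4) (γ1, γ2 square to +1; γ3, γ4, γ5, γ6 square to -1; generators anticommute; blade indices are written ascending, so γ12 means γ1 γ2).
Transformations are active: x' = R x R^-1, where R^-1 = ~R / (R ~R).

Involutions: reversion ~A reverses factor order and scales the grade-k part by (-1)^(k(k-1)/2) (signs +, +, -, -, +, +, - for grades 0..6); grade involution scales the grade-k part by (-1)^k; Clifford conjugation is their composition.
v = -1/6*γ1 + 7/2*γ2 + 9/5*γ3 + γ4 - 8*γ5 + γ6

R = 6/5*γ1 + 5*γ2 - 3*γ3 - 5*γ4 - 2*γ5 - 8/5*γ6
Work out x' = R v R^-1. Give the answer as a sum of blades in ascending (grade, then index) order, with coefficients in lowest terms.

~R = 6/5*γ1 + 5*γ2 - 3*γ3 - 5*γ4 - 2*γ5 - 8/5*γ6, and R ~R = -353/25, so R^-1 = ~R / (-353/25).
R v = 133/10 + 151/30*γ12 + 83/50*γ13 + 11/30*γ14 - 149/15*γ15 + 14/15*γ16 + 39/2*γ23 + 45/2*γ24 - 33*γ25 + 53/5*γ26 + 6*γ34 + 138/5*γ35 - 3/25*γ36 + 42*γ45 - 17/5*γ46 - 74/5*γ56
Answer: -4435/2118*γ1 - 9121/706*γ2 + 6798/1765*γ3 + 2972/353*γ4 + 4154/353*γ5 + 711/353*γ6


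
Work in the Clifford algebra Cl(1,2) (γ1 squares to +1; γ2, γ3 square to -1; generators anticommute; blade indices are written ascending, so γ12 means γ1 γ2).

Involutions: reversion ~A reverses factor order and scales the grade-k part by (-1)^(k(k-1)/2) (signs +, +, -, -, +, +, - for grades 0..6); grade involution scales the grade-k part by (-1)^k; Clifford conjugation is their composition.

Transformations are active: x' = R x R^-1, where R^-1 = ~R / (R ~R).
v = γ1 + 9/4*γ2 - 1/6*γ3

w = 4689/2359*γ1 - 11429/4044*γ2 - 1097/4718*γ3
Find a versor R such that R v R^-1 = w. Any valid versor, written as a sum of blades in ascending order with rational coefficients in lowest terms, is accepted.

Since q(v) = q(w) = -589/144, the sum R = v + w = 7048/2359*γ1 - 1165/2022*γ2 - 2825/7077*γ3 does the job whenever invertible.
Answer: 7048/2359*γ1 - 1165/2022*γ2 - 2825/7077*γ3


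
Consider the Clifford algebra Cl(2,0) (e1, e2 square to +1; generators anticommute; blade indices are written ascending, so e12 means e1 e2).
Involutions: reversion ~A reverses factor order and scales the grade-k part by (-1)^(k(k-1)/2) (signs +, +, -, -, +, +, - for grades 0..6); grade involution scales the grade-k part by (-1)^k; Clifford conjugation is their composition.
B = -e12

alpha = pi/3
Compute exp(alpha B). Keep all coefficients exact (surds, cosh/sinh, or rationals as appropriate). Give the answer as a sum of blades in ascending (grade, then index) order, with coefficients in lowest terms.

B^2 = (-1)^2*(e12)^2 = 1*(-1) = -1 (a basis 2-blade squares to minus the product of its generators' squares).
B^2 = -1 — circular case — the even/odd split gives cos and sin: l = 1, alpha*l = pi/3, so exp(alpha B) = cos(pi/3) + (sin(pi/3)/1)*B = 1/2 + (sqrt(3)/2)*B.
Answer: 1/2 - sqrt(3)/2*e12


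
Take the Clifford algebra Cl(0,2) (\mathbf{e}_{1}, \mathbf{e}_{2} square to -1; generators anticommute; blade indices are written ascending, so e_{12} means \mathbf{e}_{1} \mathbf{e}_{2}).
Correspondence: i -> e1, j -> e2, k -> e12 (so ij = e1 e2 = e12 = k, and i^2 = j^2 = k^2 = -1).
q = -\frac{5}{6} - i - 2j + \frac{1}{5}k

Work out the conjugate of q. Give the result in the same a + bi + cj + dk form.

In blades: q = -\frac{5}{6} - e_{1} - 2 e_{2} + \frac{1}{5} e_{12}.
Conjugation here is Clifford conjugation: the scalar is fixed and the grade-1 and grade-2 blades all flip sign, giving -\frac{5}{6} + e_{1} + 2 e_{2} - \frac{1}{5} e_{12}; translating back:
Answer: -\frac{5}{6} + i + 2j - \frac{1}{5}k


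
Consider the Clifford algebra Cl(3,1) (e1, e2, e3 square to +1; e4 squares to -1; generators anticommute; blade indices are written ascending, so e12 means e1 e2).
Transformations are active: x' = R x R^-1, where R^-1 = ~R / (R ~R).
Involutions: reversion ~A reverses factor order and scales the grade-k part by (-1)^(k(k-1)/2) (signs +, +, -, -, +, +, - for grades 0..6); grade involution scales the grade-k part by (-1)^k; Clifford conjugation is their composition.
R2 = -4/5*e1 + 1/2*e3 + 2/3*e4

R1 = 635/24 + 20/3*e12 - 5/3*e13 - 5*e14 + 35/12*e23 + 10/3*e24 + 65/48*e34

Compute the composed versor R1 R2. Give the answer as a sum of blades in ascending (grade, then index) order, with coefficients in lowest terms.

Distribute over the terms of R2 (each basis-blade product reordered to ascending indices, repeated generators contracted through their squares):
R1 (-4/5*e1) = -127/6*e1 + 16/3*e2 - 4/3*e3 - 4*e4 - 7/3*e123 - 8/3*e124 - 13/12*e134
R1 (1/2*e3) = -5/6*e1 + 35/24*e2 + 635/48*e3 - 65/96*e4 + 10/3*e123 + 5/2*e134 - 5/3*e234
R1 (2/3*e4) = 10/3*e1 - 20/9*e2 - 65/72*e3 + 635/36*e4 + 40/9*e124 - 10/9*e134 + 35/18*e234
Summing the partial products and collecting blades:
Answer: -56/3*e1 + 329/72*e2 + 1583/144*e3 + 3733/288*e4 + e123 + 16/9*e124 + 11/36*e134 + 5/18*e234


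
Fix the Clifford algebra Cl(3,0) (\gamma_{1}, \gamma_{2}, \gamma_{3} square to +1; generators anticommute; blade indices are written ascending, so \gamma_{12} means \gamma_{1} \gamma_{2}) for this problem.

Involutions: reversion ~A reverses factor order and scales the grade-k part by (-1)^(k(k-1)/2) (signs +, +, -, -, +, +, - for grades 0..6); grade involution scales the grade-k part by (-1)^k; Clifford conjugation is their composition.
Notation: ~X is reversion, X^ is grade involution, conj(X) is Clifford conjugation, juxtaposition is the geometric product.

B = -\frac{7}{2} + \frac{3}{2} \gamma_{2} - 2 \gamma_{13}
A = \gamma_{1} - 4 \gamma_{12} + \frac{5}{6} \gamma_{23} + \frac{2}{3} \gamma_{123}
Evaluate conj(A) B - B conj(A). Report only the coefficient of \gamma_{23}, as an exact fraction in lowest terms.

first term: \frac{19}{2} \gamma_{1} - \frac{4}{3} \gamma_{2} + \frac{13}{4} \gamma_{3} - \frac{83}{6} \gamma_{12} - \gamma_{13} + \frac{131}{12} \gamma_{23} - \frac{7}{3} \gamma_{123}
second term: -\frac{5}{2} \gamma_{1} - \frac{4}{3} \gamma_{2} - \frac{13}{4} \gamma_{3} - \frac{85}{6} \gamma_{12} - \gamma_{13} - \frac{61}{12} \gamma_{23} - \frac{7}{3} \gamma_{123}
Answer: 16


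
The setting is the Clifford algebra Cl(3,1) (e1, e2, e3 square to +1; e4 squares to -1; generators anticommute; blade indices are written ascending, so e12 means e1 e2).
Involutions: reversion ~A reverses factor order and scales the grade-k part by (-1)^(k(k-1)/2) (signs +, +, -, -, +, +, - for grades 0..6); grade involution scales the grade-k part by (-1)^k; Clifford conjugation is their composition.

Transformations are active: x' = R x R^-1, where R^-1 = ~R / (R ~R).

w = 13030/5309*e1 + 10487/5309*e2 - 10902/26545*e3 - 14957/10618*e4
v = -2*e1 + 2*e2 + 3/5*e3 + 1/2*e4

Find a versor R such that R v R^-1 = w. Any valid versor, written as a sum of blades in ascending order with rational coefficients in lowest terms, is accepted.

Equal squares first: v^2 = w^2 = 811/100. Then v + w = 2412/5309*e1 + 21105/5309*e2 + 1005/5309*e3 - 4824/5309*e4 is a versor taking v to w, provided it is invertible.
Answer: 2412/5309*e1 + 21105/5309*e2 + 1005/5309*e3 - 4824/5309*e4


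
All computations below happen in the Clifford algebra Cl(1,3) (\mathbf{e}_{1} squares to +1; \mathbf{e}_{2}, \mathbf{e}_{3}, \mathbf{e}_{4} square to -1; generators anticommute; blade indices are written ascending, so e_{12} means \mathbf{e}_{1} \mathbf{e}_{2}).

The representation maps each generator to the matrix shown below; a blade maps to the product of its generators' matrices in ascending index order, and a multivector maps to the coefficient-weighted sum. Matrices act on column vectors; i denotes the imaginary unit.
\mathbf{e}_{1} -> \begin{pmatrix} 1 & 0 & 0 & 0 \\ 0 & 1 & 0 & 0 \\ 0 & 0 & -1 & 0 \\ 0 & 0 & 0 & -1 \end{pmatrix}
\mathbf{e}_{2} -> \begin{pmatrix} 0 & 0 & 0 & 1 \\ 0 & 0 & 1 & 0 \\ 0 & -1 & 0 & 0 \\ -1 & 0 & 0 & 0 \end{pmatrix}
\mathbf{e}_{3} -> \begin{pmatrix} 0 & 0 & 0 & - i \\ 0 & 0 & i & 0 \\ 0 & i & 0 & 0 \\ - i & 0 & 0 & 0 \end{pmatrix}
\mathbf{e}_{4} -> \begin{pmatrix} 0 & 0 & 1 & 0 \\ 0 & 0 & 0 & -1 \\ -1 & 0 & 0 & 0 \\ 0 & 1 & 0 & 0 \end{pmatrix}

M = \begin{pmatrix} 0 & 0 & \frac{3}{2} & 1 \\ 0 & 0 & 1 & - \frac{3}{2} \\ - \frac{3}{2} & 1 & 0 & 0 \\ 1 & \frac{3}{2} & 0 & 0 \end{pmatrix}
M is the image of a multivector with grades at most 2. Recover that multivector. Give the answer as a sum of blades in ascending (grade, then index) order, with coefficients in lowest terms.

Method: the blade images are trace-orthogonal — tr(rho(e_A) rho(e_B)^-1) = 4 if A = B and 0 otherwise — and rho(e_A)^-1 = (e_A)^2 * rho(e_A) with (e_A)^2 = +1 or -1, so the coefficient of e_A in the preimage is (e_A)^2 * tr(M rho(e_A))/4.
Nonzero projections over blades of grade <= 2: e_{4}: (e_{4})^2 = -1, tr(M rho(e_{4})) = -6, coefficient \frac{3}{2}; e_{12}: (e_{12})^2 = +1, tr(M rho(e_{12})) = 4, coefficient 1. Every other blade of grade <= 2 projects to 0.
Answer: \frac{3}{2} e_{4} + e_{12}


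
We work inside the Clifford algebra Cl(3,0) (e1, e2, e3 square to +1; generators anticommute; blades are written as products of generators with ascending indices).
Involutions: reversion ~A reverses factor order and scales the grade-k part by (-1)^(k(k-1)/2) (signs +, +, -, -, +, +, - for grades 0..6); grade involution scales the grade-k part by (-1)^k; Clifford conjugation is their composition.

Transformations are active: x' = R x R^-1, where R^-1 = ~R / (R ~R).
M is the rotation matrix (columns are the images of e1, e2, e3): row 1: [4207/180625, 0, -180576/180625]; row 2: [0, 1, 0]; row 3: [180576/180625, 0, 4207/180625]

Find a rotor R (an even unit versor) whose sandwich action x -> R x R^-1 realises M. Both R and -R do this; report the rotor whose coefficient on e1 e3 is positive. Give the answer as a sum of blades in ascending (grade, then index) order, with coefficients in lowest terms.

Method: write R = a + b12*e1 e2 + b13*e1 e3 + b23*e2 e3 with a^2 + b12^2 + b13^2 + b23^2 = 1 (so R^-1 = ~R). Expanding the columns R e_j ~R gives tr M = 4a^2 - 1 and, from the antisymmetric part, M21 - M12 = -4a*b12, M13 - M31 = 4a*b13, M32 - M23 = -4a*b23.
Here tr M = 189039/180625, so a^2 = (1 + tr M)/4 = 92416/180625 and a = ±304/425. Taking a = 304/425: M21 - M12 = 0, M13 - M31 = -361152/180625, M32 - M23 = 0, giving b12 = 0, b13 = -297/425, b23 = 0, i.e. R = 304/425 - 297/425*e1 e3.
Its e1 e3 coefficient is negative, so report the other preimage -R.
Answer: -304/425 + 297/425*e1 e3. Note: both R and -R realise this M (trace 189039/180625); the covering map identifies them, and the e1 e3-coefficient sign is the tie-breaker.


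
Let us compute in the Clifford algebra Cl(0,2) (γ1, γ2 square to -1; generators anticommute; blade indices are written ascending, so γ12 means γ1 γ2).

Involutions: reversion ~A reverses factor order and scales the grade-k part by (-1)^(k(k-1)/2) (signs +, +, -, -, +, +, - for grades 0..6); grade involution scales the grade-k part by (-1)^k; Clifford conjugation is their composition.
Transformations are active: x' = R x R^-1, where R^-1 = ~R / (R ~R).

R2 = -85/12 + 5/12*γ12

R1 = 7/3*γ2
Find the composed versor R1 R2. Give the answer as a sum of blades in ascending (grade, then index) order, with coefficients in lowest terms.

Distribute over the terms of R1 (each basis-blade product reordered to ascending indices, repeated generators contracted through their squares):
(7/3*γ2) R2 = 35/36*γ1 - 595/36*γ2
Answer: 35/36*γ1 - 595/36*γ2


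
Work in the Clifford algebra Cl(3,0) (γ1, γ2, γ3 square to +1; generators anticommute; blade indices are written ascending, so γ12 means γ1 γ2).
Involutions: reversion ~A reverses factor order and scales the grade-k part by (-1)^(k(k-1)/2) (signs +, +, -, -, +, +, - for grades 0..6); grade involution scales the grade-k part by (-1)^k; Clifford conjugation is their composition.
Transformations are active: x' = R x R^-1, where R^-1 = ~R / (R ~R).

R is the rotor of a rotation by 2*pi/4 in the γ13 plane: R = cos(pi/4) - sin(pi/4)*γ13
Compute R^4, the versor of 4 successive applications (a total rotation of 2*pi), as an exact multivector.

The rotor phase is half the rotation angle and phases add under composition, so 4 steps in the γ13 plane accumulate phase 4*(pi/4) = pi: R^4 = cos(pi) - sin(pi)*γ13.
cos(pi) = -1 and sin(pi) = 0, so R^4 = -1. The total rotation 2*pi is 1 full turn, so every vector returns to itself, yet the rotor is -1, on the OTHER sheet of the double cover (an odd number of 2*pi turns).
Answer: -1


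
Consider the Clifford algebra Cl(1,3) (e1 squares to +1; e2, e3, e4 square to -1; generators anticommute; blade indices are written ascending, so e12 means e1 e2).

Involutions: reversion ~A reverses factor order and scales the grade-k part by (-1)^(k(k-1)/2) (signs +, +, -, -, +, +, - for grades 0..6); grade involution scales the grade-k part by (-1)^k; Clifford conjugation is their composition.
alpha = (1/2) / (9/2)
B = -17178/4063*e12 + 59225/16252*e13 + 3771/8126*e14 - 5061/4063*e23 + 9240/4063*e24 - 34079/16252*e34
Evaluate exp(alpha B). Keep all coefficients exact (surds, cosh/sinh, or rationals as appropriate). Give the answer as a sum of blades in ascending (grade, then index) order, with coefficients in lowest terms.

B^2 term by term: the squares give (-17178/4063)^2*(e12)^2 + (59225/16252)^2*(e13)^2 + (3771/8126)^2*(e14)^2 + (-5061/4063)^2*(e23)^2 + (9240/4063)^2*(e24)^2 + (-34079/16252)^2*(e34)^2 = 295083684/16507969*(+1) + 3507600625/264127504*(+1) + 14220441/66031876*(+1) + 25613721/16507969*(-1) + 85377600/16507969*(-1) + 1161378241/264127504*(-1) = 81/4 (each basis 2-blade squares to minus the product of its generators' squares); cross terms between blades sharing an index anticommute and cancel; the commuting (index-disjoint) pairs give grade-4 terms 2*c*c'*(blade product), which cancel blade by blade — e1234: 292704531/16507969 - 273619500/16507969 - 19085031/16507969 = 0 — confirming B is simple. So B^2 = 81/4.
B^2 = 81/4 — the positive square puts this in the hyperbolic regime; l = 9/2, alpha*l = 1/2, so exp(alpha B) = cosh(1/2) + (sinh(1/2)/(9/2))*B = cosh(1/2) + (2*sinh(1/2)/9)*B.
Answer: cosh(1/2) - 11452*sinh(1/2)/12189*e12 + 59225*sinh(1/2)/73134*e13 + 419*sinh(1/2)/4063*e14 - 3374*sinh(1/2)/12189*e23 + 6160*sinh(1/2)/12189*e24 - 34079*sinh(1/2)/73134*e34
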